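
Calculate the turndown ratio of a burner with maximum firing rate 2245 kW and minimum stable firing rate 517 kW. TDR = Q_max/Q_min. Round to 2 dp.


TDR = Q_max / Q_min
TDR = 2245 / 517 = 4.34


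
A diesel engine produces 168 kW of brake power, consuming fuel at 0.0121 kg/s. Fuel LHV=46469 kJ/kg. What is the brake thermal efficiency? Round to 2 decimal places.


eta_BTE = (BP / (mf * LHV)) * 100
Denominator = 0.0121 * 46469 = 562.2749 kW
eta_BTE = (168 / 562.2749) * 100 = 29.88%


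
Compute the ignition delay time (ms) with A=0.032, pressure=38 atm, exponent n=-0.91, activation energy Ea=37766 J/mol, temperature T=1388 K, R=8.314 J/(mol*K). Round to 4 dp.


tau = A * P^n * exp(Ea/(R*T))
P^n = 38^(-0.91) = 0.03650875
Ea/(R*T) = 37766/(8.314*1388) = 3.272665
exp(Ea/(R*T)) = 26.381543
tau = 0.032 * 0.03650875 * 26.381543 = 0.0308 ms


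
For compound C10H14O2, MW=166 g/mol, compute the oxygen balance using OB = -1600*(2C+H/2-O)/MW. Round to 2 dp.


OB = -1600 * (2C + H/2 - O) / MW
Inner = 2*10 + 14/2 - 2 = 25.00
OB = -1600 * 25.00 / 166 = -240.96%


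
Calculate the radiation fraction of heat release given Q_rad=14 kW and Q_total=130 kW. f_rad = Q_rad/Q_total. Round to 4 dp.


f_rad = Q_rad / Q_total
f_rad = 14 / 130 = 0.1077


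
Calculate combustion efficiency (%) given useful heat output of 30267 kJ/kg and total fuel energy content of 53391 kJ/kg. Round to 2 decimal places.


Efficiency = (Q_useful / Q_fuel) * 100
Efficiency = (30267 / 53391) * 100
Efficiency = 0.5669 * 100 = 56.69%


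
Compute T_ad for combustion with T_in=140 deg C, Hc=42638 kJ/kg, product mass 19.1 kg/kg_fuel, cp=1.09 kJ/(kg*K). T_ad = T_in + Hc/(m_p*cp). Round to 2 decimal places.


T_ad = T_in + Hc / (m_p * cp)
Denominator = 19.1 * 1.09 = 20.8190
Temperature rise = 42638 / 20.8190 = 2048.03 K
T_ad = 140 + 2048.03 = 2188.03 deg C


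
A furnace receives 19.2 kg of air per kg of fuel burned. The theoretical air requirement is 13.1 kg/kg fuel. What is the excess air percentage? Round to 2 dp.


Excess air = actual - stoichiometric = 19.2 - 13.1 = 6.10 kg/kg fuel
Excess air % = (excess / stoich) * 100 = (6.10 / 13.1) * 100 = 46.56%


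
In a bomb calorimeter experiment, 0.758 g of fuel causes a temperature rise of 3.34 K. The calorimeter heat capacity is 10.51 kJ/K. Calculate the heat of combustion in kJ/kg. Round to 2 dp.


Hc = C_cal * delta_T / m_fuel
Q_released = 10.51 * 3.34 = 35.1034 kJ
m_fuel = 0.758 g = 0.758/1000 kg = 0.000758 kg
Hc = 35.1034 / 0.000758 = 46310.55 kJ/kg


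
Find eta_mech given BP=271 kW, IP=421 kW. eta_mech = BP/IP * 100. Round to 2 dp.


eta_mech = (BP / IP) * 100
Ratio = 271 / 421 = 0.6437
eta_mech = 0.6437 * 100 = 64.37%


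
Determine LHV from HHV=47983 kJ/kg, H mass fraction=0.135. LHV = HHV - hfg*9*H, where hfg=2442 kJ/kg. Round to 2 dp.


LHV = HHV - hfg * 9 * H
Water correction = 2442 * 9 * 0.135 = 2967.030 kJ/kg
LHV = 47983 - 2967.030 = 45015.97 kJ/kg


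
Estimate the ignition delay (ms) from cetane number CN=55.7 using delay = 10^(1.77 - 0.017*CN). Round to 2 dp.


delay = 10^(1.77 - 0.017*CN)
Exponent = 1.77 - 0.017*55.7 = 0.8231
delay = 10^0.8231 = 6.65 ms


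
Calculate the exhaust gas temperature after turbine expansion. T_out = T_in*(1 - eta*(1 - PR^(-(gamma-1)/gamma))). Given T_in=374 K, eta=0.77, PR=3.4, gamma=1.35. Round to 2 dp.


T_out = T_in * (1 - eta * (1 - PR^(-(gamma-1)/gamma)))
Exponent = -(1.35-1)/1.35 = -0.25925926
PR^exp = 3.4^(-0.25925926) = 0.72813041
Factor = 1 - 0.77*(1 - 0.72813041) = 0.79066042
T_out = 374 * 0.79066042 = 295.71 K


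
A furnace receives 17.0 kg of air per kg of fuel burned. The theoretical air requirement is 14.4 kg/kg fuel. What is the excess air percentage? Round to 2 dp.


Excess air = actual - stoichiometric = 17.0 - 14.4 = 2.60 kg/kg fuel
Excess air % = (excess / stoich) * 100 = (2.60 / 14.4) * 100 = 18.06%


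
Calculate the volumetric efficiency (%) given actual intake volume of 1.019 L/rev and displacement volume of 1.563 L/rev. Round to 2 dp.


eta_v = (V_actual / V_disp) * 100
Ratio = 1.019 / 1.563 = 0.6520
eta_v = 0.6520 * 100 = 65.20%


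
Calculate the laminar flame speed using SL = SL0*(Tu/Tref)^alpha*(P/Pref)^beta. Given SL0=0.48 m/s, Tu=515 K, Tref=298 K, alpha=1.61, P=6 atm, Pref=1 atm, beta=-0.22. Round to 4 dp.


SL = SL0 * (Tu/Tref)^alpha * (P/Pref)^beta
T ratio = 515/298 = 1.72818792
(T ratio)^alpha = 1.72818792^1.61 = 2.412801
(P/Pref)^beta = 6^(-0.22) = 0.674228
SL = 0.48 * 2.412801 * 0.674228 = 0.7809 m/s


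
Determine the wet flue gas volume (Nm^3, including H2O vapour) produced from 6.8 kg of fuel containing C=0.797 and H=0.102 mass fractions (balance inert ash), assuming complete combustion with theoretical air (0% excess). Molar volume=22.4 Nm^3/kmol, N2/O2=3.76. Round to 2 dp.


Per kg fuel: CO2 = (C/12 kmol)*22.4 = (0.797/12)*22.4 = 1.48773 Nm^3
Per kg fuel: H2O = (H/2 kmol)*22.4 = (0.102/2)*22.4 = 1.14240 Nm^3
O2 needed per kg fuel = C/12 + H/4 = 0.797/12 + 0.102/4 = 0.09191667 kmol
Per kg fuel: N2 = O2*3.76*22.4 = 0.09191667*3.76*22.4 = 7.74159 Nm^3
Total per kg = 1.48773 + 1.14240 + 7.74159 = 10.37172 Nm^3
Total = 10.37172 * 6.8 = 70.53 Nm^3


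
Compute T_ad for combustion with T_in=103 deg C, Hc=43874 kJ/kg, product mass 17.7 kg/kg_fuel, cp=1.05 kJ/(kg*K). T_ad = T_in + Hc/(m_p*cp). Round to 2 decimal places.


T_ad = T_in + Hc / (m_p * cp)
Denominator = 17.7 * 1.05 = 18.5850
Temperature rise = 43874 / 18.5850 = 2360.72 K
T_ad = 103 + 2360.72 = 2463.72 deg C


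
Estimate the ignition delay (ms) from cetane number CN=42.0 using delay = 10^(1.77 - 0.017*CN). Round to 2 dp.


delay = 10^(1.77 - 0.017*CN)
Exponent = 1.77 - 0.017*42.0 = 1.0560
delay = 10^1.0560 = 11.38 ms


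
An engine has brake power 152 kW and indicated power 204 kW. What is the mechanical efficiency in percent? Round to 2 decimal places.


eta_mech = (BP / IP) * 100
Ratio = 152 / 204 = 0.7451
eta_mech = 0.7451 * 100 = 74.51%


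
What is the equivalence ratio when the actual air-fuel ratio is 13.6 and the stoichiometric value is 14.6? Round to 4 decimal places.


phi = AFR_stoich / AFR_actual
phi = 14.6 / 13.6 = 1.0735


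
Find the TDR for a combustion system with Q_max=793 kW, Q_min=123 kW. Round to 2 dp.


TDR = Q_max / Q_min
TDR = 793 / 123 = 6.45


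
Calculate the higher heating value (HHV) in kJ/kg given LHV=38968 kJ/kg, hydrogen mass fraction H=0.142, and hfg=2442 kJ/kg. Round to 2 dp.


HHV = LHV + hfg * 9 * H
Water addition = 2442 * 9 * 0.142 = 3120.876 kJ/kg
HHV = 38968 + 3120.876 = 42088.88 kJ/kg


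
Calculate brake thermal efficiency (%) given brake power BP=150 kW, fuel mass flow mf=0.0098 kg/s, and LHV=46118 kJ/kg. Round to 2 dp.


eta_BTE = (BP / (mf * LHV)) * 100
Denominator = 0.0098 * 46118 = 451.9564 kW
eta_BTE = (150 / 451.9564) * 100 = 33.19%


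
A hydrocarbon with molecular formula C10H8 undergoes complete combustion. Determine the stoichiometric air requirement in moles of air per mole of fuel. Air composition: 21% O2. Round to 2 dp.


Balanced combustion: C10H8 + 12 O2 -> 10 CO2 + 4 H2O
O2 needed = C + H/4 = 10 + 8/4 = 12.00 moles
Air moles = O2 / 0.21 = 12.00 / 0.21 = 57.14 moles air


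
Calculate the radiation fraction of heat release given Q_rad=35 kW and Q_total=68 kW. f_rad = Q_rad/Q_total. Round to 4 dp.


f_rad = Q_rad / Q_total
f_rad = 35 / 68 = 0.5147


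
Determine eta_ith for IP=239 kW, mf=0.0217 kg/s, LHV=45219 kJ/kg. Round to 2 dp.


eta_ith = (IP / (mf * LHV)) * 100
Denominator = 0.0217 * 45219 = 981.2523 kW
eta_ith = (239 / 981.2523) * 100 = 24.36%


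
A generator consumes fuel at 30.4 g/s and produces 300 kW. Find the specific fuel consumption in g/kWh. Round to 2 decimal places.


SFC = (mf / BP) * 3600
Rate = 30.4 / 300 = 0.101333 g/(s*kW)
SFC = 0.101333 * 3600 = 364.80 g/kWh


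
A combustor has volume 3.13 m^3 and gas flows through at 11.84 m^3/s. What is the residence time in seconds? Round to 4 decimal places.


tau = V / Q_flow
tau = 3.13 / 11.84 = 0.2644 s


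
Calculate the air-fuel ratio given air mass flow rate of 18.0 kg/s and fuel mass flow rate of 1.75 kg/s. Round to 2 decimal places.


AFR = m_air / m_fuel
AFR = 18.0 / 1.75 = 10.29


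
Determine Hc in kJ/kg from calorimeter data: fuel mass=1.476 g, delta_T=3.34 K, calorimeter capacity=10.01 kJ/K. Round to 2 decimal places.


Hc = C_cal * delta_T / m_fuel
Q_released = 10.01 * 3.34 = 33.4334 kJ
m_fuel = 1.476 g = 1.476/1000 kg = 0.001476 kg
Hc = 33.4334 / 0.001476 = 22651.36 kJ/kg


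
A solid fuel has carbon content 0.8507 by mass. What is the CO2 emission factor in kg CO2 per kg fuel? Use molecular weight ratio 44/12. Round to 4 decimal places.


EF = C_frac * (M_CO2 / M_C)
EF = 0.8507 * (44/12)
EF = 0.8507 * 3.666667 = 3.1192 kg_CO2/kg_fuel


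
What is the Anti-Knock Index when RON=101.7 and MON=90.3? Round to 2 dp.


AKI = (RON + MON) / 2
AKI = (101.7 + 90.3) / 2
AKI = 192.0 / 2 = 96.00


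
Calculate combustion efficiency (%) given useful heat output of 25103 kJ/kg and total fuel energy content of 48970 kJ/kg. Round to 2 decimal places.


Efficiency = (Q_useful / Q_fuel) * 100
Efficiency = (25103 / 48970) * 100
Efficiency = 0.5126 * 100 = 51.26%


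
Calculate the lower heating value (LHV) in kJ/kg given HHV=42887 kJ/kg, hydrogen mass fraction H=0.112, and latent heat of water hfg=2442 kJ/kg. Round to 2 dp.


LHV = HHV - hfg * 9 * H
Water correction = 2442 * 9 * 0.112 = 2461.536 kJ/kg
LHV = 42887 - 2461.536 = 40425.46 kJ/kg


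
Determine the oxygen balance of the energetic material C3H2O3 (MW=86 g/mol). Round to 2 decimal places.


OB = -1600 * (2C + H/2 - O) / MW
Inner = 2*3 + 2/2 - 3 = 4.00
OB = -1600 * 4.00 / 86 = -74.42%


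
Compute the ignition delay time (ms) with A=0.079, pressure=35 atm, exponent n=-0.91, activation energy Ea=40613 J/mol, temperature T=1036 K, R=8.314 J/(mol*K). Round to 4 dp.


tau = A * P^n * exp(Ea/(R*T))
P^n = 35^(-0.91) = 0.03934577
Ea/(R*T) = 40613/(8.314*1036) = 4.715148
exp(Ea/(R*T)) = 111.625290
tau = 0.079 * 0.03934577 * 111.625290 = 0.3470 ms


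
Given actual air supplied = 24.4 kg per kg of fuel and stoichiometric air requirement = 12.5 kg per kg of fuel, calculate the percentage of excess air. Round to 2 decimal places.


Excess air = actual - stoichiometric = 24.4 - 12.5 = 11.90 kg/kg fuel
Excess air % = (excess / stoich) * 100 = (11.90 / 12.5) * 100 = 95.20%


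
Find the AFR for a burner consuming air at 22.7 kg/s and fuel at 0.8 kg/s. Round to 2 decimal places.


AFR = m_air / m_fuel
AFR = 22.7 / 0.8 = 28.38


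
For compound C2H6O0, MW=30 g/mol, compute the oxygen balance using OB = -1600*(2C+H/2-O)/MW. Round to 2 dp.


OB = -1600 * (2C + H/2 - O) / MW
Inner = 2*2 + 6/2 - 0 = 7.00
OB = -1600 * 7.00 / 30 = -373.33%


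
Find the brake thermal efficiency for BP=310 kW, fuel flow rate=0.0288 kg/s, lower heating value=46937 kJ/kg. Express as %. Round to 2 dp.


eta_BTE = (BP / (mf * LHV)) * 100
Denominator = 0.0288 * 46937 = 1351.7856 kW
eta_BTE = (310 / 1351.7856) * 100 = 22.93%


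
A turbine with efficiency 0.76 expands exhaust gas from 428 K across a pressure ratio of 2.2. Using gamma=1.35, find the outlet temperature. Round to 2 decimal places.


T_out = T_in * (1 - eta * (1 - PR^(-(gamma-1)/gamma)))
Exponent = -(1.35-1)/1.35 = -0.25925926
PR^exp = 2.2^(-0.25925926) = 0.81512413
Factor = 1 - 0.76*(1 - 0.81512413) = 0.85949434
T_out = 428 * 0.85949434 = 367.86 K


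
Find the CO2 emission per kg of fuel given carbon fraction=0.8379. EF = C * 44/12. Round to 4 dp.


EF = C_frac * (M_CO2 / M_C)
EF = 0.8379 * (44/12)
EF = 0.8379 * 3.666667 = 3.0723 kg_CO2/kg_fuel


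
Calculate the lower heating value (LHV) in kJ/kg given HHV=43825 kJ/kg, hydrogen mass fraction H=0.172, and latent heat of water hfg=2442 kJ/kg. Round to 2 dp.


LHV = HHV - hfg * 9 * H
Water correction = 2442 * 9 * 0.172 = 3780.216 kJ/kg
LHV = 43825 - 3780.216 = 40044.78 kJ/kg


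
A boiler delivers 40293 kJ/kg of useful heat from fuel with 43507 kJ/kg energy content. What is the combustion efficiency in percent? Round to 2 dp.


Efficiency = (Q_useful / Q_fuel) * 100
Efficiency = (40293 / 43507) * 100
Efficiency = 0.9261 * 100 = 92.61%


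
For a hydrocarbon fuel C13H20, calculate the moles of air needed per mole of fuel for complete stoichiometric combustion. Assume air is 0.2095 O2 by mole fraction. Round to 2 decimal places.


Balanced combustion: C13H20 + 18 O2 -> 13 CO2 + 10 H2O
O2 needed = C + H/4 = 13 + 20/4 = 18.00 moles
Air moles = O2 / 0.2095 = 18.00 / 0.2095 = 85.92 moles air


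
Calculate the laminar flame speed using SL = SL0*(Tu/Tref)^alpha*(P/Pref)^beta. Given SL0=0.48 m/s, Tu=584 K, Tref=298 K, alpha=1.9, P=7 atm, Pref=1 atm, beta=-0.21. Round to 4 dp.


SL = SL0 * (Tu/Tref)^alpha * (P/Pref)^beta
T ratio = 584/298 = 1.95973154
(T ratio)^alpha = 1.95973154^1.9 = 3.590654
(P/Pref)^beta = 7^(-0.21) = 0.664553
SL = 0.48 * 3.590654 * 0.664553 = 1.1454 m/s


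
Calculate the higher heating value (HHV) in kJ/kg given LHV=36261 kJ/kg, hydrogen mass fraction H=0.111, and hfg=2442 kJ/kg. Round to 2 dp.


HHV = LHV + hfg * 9 * H
Water addition = 2442 * 9 * 0.111 = 2439.558 kJ/kg
HHV = 36261 + 2439.558 = 38700.56 kJ/kg


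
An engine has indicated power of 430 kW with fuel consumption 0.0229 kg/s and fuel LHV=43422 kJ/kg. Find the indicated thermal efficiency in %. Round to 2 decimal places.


eta_ith = (IP / (mf * LHV)) * 100
Denominator = 0.0229 * 43422 = 994.3638 kW
eta_ith = (430 / 994.3638) * 100 = 43.24%


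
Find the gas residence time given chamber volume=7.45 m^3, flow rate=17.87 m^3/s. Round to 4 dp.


tau = V / Q_flow
tau = 7.45 / 17.87 = 0.4169 s


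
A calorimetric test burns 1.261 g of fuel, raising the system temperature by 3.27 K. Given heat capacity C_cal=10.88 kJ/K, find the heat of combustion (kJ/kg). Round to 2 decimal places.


Hc = C_cal * delta_T / m_fuel
Q_released = 10.88 * 3.27 = 35.5776 kJ
m_fuel = 1.261 g = 1.261/1000 kg = 0.001261 kg
Hc = 35.5776 / 0.001261 = 28213.80 kJ/kg


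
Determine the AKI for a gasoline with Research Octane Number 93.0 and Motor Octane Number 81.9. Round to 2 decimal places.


AKI = (RON + MON) / 2
AKI = (93.0 + 81.9) / 2
AKI = 174.9 / 2 = 87.45


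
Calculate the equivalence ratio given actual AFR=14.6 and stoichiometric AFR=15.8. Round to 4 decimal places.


phi = AFR_stoich / AFR_actual
phi = 15.8 / 14.6 = 1.0822


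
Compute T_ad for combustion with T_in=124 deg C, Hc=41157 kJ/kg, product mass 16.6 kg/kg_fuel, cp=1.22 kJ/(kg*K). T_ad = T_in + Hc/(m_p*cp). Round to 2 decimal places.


T_ad = T_in + Hc / (m_p * cp)
Denominator = 16.6 * 1.22 = 20.2520
Temperature rise = 41157 / 20.2520 = 2032.24 K
T_ad = 124 + 2032.24 = 2156.24 deg C


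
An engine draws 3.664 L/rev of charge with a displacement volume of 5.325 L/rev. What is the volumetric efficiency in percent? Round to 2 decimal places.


eta_v = (V_actual / V_disp) * 100
Ratio = 3.664 / 5.325 = 0.6881
eta_v = 0.6881 * 100 = 68.81%


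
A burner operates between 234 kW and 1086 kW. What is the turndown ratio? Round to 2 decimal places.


TDR = Q_max / Q_min
TDR = 1086 / 234 = 4.64


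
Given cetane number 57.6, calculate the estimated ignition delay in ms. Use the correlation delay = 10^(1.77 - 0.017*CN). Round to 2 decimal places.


delay = 10^(1.77 - 0.017*CN)
Exponent = 1.77 - 0.017*57.6 = 0.7908
delay = 10^0.7908 = 6.18 ms


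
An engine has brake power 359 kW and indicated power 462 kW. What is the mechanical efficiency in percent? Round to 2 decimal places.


eta_mech = (BP / IP) * 100
Ratio = 359 / 462 = 0.7771
eta_mech = 0.7771 * 100 = 77.71%


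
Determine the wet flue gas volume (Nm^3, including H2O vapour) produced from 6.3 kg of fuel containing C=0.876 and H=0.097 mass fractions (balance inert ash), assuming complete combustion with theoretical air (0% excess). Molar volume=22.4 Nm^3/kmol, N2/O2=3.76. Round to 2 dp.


Per kg fuel: CO2 = (C/12 kmol)*22.4 = (0.876/12)*22.4 = 1.63520 Nm^3
Per kg fuel: H2O = (H/2 kmol)*22.4 = (0.097/2)*22.4 = 1.08640 Nm^3
O2 needed per kg fuel = C/12 + H/4 = 0.876/12 + 0.097/4 = 0.09725000 kmol
Per kg fuel: N2 = O2*3.76*22.4 = 0.09725000*3.76*22.4 = 8.19078 Nm^3
Total per kg = 1.63520 + 1.08640 + 8.19078 = 10.91238 Nm^3
Total = 10.91238 * 6.3 = 68.75 Nm^3


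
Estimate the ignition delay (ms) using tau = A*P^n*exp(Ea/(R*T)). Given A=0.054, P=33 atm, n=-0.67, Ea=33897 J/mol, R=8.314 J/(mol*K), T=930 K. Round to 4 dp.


tau = A * P^n * exp(Ea/(R*T))
P^n = 33^(-0.67) = 0.09607174
Ea/(R*T) = 33897/(8.314*930) = 4.383977
exp(Ea/(R*T)) = 80.156204
tau = 0.054 * 0.09607174 * 80.156204 = 0.4158 ms


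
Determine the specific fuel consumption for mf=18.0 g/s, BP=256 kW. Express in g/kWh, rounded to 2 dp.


SFC = (mf / BP) * 3600
Rate = 18.0 / 256 = 0.070313 g/(s*kW)
SFC = 0.070313 * 3600 = 253.13 g/kWh


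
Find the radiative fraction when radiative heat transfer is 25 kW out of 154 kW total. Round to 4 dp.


f_rad = Q_rad / Q_total
f_rad = 25 / 154 = 0.1623


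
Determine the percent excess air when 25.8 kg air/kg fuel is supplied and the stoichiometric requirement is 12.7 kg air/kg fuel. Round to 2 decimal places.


Excess air = actual - stoichiometric = 25.8 - 12.7 = 13.10 kg/kg fuel
Excess air % = (excess / stoich) * 100 = (13.10 / 12.7) * 100 = 103.15%


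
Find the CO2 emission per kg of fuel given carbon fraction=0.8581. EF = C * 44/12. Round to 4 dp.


EF = C_frac * (M_CO2 / M_C)
EF = 0.8581 * (44/12)
EF = 0.8581 * 3.666667 = 3.1464 kg_CO2/kg_fuel


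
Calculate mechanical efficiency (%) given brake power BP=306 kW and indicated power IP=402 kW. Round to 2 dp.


eta_mech = (BP / IP) * 100
Ratio = 306 / 402 = 0.7612
eta_mech = 0.7612 * 100 = 76.12%


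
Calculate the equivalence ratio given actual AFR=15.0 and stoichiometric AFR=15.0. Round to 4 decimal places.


phi = AFR_stoich / AFR_actual
phi = 15.0 / 15.0 = 1.0000


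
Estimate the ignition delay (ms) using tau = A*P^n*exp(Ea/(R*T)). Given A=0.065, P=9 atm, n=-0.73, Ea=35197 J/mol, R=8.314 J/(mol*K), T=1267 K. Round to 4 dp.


tau = A * P^n * exp(Ea/(R*T))
P^n = 9^(-0.73) = 0.20109579
Ea/(R*T) = 35197/(8.314*1267) = 3.341327
exp(Ea/(R*T)) = 28.256606
tau = 0.065 * 0.20109579 * 28.256606 = 0.3693 ms


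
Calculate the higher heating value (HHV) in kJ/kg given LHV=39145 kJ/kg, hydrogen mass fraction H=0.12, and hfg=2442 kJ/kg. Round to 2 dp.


HHV = LHV + hfg * 9 * H
Water addition = 2442 * 9 * 0.12 = 2637.360 kJ/kg
HHV = 39145 + 2637.360 = 41782.36 kJ/kg


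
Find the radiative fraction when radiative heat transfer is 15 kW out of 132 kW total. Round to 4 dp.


f_rad = Q_rad / Q_total
f_rad = 15 / 132 = 0.1136


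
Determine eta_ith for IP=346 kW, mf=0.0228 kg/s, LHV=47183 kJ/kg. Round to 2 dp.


eta_ith = (IP / (mf * LHV)) * 100
Denominator = 0.0228 * 47183 = 1075.7724 kW
eta_ith = (346 / 1075.7724) * 100 = 32.16%


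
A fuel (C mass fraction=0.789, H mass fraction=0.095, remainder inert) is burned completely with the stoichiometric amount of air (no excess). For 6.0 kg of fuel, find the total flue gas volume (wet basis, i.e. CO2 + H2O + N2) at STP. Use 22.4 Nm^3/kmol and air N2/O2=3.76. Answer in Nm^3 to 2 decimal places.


Per kg fuel: CO2 = (C/12 kmol)*22.4 = (0.789/12)*22.4 = 1.47280 Nm^3
Per kg fuel: H2O = (H/2 kmol)*22.4 = (0.095/2)*22.4 = 1.06400 Nm^3
O2 needed per kg fuel = C/12 + H/4 = 0.789/12 + 0.095/4 = 0.08950000 kmol
Per kg fuel: N2 = O2*3.76*22.4 = 0.08950000*3.76*22.4 = 7.53805 Nm^3
Total per kg = 1.47280 + 1.06400 + 7.53805 = 10.07485 Nm^3
Total = 10.07485 * 6.0 = 60.45 Nm^3


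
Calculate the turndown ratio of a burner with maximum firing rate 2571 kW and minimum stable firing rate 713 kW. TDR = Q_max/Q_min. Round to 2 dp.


TDR = Q_max / Q_min
TDR = 2571 / 713 = 3.61


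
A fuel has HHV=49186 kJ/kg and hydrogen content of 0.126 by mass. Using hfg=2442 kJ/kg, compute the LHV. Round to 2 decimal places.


LHV = HHV - hfg * 9 * H
Water correction = 2442 * 9 * 0.126 = 2769.228 kJ/kg
LHV = 49186 - 2769.228 = 46416.77 kJ/kg


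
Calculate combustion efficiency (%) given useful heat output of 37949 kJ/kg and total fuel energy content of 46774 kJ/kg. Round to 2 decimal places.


Efficiency = (Q_useful / Q_fuel) * 100
Efficiency = (37949 / 46774) * 100
Efficiency = 0.8113 * 100 = 81.13%


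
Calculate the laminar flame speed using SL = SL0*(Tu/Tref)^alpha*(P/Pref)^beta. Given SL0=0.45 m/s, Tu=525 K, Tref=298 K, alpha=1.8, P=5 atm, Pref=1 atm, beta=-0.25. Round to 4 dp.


SL = SL0 * (Tu/Tref)^alpha * (P/Pref)^beta
T ratio = 525/298 = 1.76174497
(T ratio)^alpha = 1.76174497^1.8 = 2.771389
(P/Pref)^beta = 5^(-0.25) = 0.668740
SL = 0.45 * 2.771389 * 0.668740 = 0.8340 m/s


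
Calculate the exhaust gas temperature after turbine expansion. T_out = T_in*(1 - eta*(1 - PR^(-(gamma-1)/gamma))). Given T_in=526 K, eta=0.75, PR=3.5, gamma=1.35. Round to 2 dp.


T_out = T_in * (1 - eta * (1 - PR^(-(gamma-1)/gamma)))
Exponent = -(1.35-1)/1.35 = -0.25925926
PR^exp = 3.5^(-0.25925926) = 0.72267881
Factor = 1 - 0.75*(1 - 0.72267881) = 0.79200911
T_out = 526 * 0.79200911 = 416.60 K


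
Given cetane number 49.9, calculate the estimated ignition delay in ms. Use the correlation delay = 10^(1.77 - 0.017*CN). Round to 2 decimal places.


delay = 10^(1.77 - 0.017*CN)
Exponent = 1.77 - 0.017*49.9 = 0.9217
delay = 10^0.9217 = 8.35 ms


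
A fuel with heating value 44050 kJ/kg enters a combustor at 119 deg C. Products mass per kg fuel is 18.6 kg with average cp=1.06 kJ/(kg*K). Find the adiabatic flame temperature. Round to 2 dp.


T_ad = T_in + Hc / (m_p * cp)
Denominator = 18.6 * 1.06 = 19.7160
Temperature rise = 44050 / 19.7160 = 2234.23 K
T_ad = 119 + 2234.23 = 2353.23 deg C


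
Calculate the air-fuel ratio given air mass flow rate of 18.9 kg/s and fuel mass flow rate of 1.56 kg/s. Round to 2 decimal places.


AFR = m_air / m_fuel
AFR = 18.9 / 1.56 = 12.12


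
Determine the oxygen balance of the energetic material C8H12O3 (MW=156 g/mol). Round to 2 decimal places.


OB = -1600 * (2C + H/2 - O) / MW
Inner = 2*8 + 12/2 - 3 = 19.00
OB = -1600 * 19.00 / 156 = -194.87%


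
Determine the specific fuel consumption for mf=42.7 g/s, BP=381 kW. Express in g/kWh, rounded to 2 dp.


SFC = (mf / BP) * 3600
Rate = 42.7 / 381 = 0.112073 g/(s*kW)
SFC = 0.112073 * 3600 = 403.46 g/kWh


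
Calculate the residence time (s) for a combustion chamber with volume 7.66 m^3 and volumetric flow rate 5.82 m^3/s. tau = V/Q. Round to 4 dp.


tau = V / Q_flow
tau = 7.66 / 5.82 = 1.3162 s


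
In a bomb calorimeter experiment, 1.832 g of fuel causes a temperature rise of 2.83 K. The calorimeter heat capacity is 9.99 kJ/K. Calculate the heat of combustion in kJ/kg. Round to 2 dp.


Hc = C_cal * delta_T / m_fuel
Q_released = 9.99 * 2.83 = 28.2717 kJ
m_fuel = 1.832 g = 1.832/1000 kg = 0.001832 kg
Hc = 28.2717 / 0.001832 = 15432.15 kJ/kg


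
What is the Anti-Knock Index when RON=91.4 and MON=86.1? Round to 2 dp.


AKI = (RON + MON) / 2
AKI = (91.4 + 86.1) / 2
AKI = 177.5 / 2 = 88.75


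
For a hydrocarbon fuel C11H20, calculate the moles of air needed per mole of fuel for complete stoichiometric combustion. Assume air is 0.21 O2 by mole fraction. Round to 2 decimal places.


Balanced combustion: C11H20 + 16 O2 -> 11 CO2 + 10 H2O
O2 needed = C + H/4 = 11 + 20/4 = 16.00 moles
Air moles = O2 / 0.21 = 16.00 / 0.21 = 76.19 moles air


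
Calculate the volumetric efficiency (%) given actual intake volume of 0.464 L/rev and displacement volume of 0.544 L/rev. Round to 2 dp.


eta_v = (V_actual / V_disp) * 100
Ratio = 0.464 / 0.544 = 0.8529
eta_v = 0.8529 * 100 = 85.29%


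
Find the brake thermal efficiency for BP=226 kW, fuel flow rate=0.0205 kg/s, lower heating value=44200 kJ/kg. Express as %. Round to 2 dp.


eta_BTE = (BP / (mf * LHV)) * 100
Denominator = 0.0205 * 44200 = 906.1000 kW
eta_BTE = (226 / 906.1000) * 100 = 24.94%


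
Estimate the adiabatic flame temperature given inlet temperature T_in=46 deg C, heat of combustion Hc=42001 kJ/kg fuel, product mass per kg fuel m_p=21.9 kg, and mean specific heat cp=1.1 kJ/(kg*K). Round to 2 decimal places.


T_ad = T_in + Hc / (m_p * cp)
Denominator = 21.9 * 1.1 = 24.0900
Temperature rise = 42001 / 24.0900 = 1743.50 K
T_ad = 46 + 1743.50 = 1789.50 deg C


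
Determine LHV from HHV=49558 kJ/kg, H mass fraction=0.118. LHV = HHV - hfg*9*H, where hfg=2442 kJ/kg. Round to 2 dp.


LHV = HHV - hfg * 9 * H
Water correction = 2442 * 9 * 0.118 = 2593.404 kJ/kg
LHV = 49558 - 2593.404 = 46964.60 kJ/kg


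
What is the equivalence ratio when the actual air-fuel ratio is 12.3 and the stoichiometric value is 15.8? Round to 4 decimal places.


phi = AFR_stoich / AFR_actual
phi = 15.8 / 12.3 = 1.2846


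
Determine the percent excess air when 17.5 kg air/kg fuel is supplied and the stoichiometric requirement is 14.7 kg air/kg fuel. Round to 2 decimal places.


Excess air = actual - stoichiometric = 17.5 - 14.7 = 2.80 kg/kg fuel
Excess air % = (excess / stoich) * 100 = (2.80 / 14.7) * 100 = 19.05%


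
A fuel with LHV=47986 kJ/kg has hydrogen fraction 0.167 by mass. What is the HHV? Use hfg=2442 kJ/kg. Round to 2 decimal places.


HHV = LHV + hfg * 9 * H
Water addition = 2442 * 9 * 0.167 = 3670.326 kJ/kg
HHV = 47986 + 3670.326 = 51656.33 kJ/kg


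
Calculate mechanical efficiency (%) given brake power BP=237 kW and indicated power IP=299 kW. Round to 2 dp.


eta_mech = (BP / IP) * 100
Ratio = 237 / 299 = 0.7926
eta_mech = 0.7926 * 100 = 79.26%


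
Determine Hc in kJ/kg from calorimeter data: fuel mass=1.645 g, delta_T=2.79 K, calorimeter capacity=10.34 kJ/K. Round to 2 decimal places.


Hc = C_cal * delta_T / m_fuel
Q_released = 10.34 * 2.79 = 28.8486 kJ
m_fuel = 1.645 g = 1.645/1000 kg = 0.001645 kg
Hc = 28.8486 / 0.001645 = 17537.14 kJ/kg


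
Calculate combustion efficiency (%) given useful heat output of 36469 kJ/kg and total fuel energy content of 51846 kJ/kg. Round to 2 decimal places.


Efficiency = (Q_useful / Q_fuel) * 100
Efficiency = (36469 / 51846) * 100
Efficiency = 0.7034 * 100 = 70.34%


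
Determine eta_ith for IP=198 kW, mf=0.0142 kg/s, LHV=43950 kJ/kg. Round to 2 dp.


eta_ith = (IP / (mf * LHV)) * 100
Denominator = 0.0142 * 43950 = 624.0900 kW
eta_ith = (198 / 624.0900) * 100 = 31.73%


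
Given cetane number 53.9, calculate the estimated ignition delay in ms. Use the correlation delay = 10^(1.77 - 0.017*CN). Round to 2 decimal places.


delay = 10^(1.77 - 0.017*CN)
Exponent = 1.77 - 0.017*53.9 = 0.8537
delay = 10^0.8537 = 7.14 ms


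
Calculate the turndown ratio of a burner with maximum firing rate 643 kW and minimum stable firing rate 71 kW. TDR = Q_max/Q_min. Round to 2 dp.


TDR = Q_max / Q_min
TDR = 643 / 71 = 9.06


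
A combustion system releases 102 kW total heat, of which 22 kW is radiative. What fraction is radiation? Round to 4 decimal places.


f_rad = Q_rad / Q_total
f_rad = 22 / 102 = 0.2157


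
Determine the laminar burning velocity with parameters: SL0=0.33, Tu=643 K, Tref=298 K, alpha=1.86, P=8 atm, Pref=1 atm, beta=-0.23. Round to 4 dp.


SL = SL0 * (Tu/Tref)^alpha * (P/Pref)^beta
T ratio = 643/298 = 2.15771812
(T ratio)^alpha = 2.15771812^1.86 = 4.180519
(P/Pref)^beta = 8^(-0.23) = 0.619854
SL = 0.33 * 4.180519 * 0.619854 = 0.8551 m/s


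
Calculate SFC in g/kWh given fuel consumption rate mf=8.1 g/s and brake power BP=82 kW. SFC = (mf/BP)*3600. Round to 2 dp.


SFC = (mf / BP) * 3600
Rate = 8.1 / 82 = 0.098780 g/(s*kW)
SFC = 0.098780 * 3600 = 355.61 g/kWh


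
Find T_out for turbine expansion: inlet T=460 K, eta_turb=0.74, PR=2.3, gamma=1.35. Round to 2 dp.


T_out = T_in * (1 - eta * (1 - PR^(-(gamma-1)/gamma)))
Exponent = -(1.35-1)/1.35 = -0.25925926
PR^exp = 2.3^(-0.25925926) = 0.80578413
Factor = 1 - 0.74*(1 - 0.80578413) = 0.85628026
T_out = 460 * 0.85628026 = 393.89 K


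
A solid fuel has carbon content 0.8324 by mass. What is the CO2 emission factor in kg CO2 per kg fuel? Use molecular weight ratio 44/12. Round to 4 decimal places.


EF = C_frac * (M_CO2 / M_C)
EF = 0.8324 * (44/12)
EF = 0.8324 * 3.666667 = 3.0521 kg_CO2/kg_fuel


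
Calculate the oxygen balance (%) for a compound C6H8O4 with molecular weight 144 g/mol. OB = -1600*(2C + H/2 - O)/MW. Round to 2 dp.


OB = -1600 * (2C + H/2 - O) / MW
Inner = 2*6 + 8/2 - 4 = 12.00
OB = -1600 * 12.00 / 144 = -133.33%


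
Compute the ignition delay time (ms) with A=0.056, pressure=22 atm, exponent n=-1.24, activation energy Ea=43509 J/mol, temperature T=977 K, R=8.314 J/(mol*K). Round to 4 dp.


tau = A * P^n * exp(Ea/(R*T))
P^n = 22^(-1.24) = 0.02164691
Ea/(R*T) = 43509/(8.314*977) = 5.356419
exp(Ea/(R*T)) = 211.964478
tau = 0.056 * 0.02164691 * 211.964478 = 0.2569 ms


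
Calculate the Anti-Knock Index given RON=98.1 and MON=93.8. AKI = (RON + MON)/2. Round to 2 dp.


AKI = (RON + MON) / 2
AKI = (98.1 + 93.8) / 2
AKI = 191.9 / 2 = 95.95


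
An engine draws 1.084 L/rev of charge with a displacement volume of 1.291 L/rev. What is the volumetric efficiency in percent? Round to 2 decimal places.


eta_v = (V_actual / V_disp) * 100
Ratio = 1.084 / 1.291 = 0.8397
eta_v = 0.8397 * 100 = 83.97%


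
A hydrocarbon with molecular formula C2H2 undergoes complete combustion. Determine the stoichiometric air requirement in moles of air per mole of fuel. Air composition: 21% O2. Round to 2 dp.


Balanced combustion: C2H2 + 2.5 O2 -> 2 CO2 + 1 H2O
O2 needed = C + H/4 = 2 + 2/4 = 2.50 moles
Air moles = O2 / 0.21 = 2.50 / 0.21 = 11.90 moles air


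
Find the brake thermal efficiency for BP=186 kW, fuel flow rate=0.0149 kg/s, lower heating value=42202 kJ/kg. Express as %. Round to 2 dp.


eta_BTE = (BP / (mf * LHV)) * 100
Denominator = 0.0149 * 42202 = 628.8098 kW
eta_BTE = (186 / 628.8098) * 100 = 29.58%


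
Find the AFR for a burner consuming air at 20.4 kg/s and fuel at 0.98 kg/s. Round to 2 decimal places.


AFR = m_air / m_fuel
AFR = 20.4 / 0.98 = 20.82


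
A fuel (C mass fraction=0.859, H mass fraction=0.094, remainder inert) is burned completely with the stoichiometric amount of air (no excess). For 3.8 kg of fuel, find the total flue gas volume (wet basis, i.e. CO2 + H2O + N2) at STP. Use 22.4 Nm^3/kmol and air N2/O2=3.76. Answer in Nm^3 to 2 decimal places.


Per kg fuel: CO2 = (C/12 kmol)*22.4 = (0.859/12)*22.4 = 1.60347 Nm^3
Per kg fuel: H2O = (H/2 kmol)*22.4 = (0.094/2)*22.4 = 1.05280 Nm^3
O2 needed per kg fuel = C/12 + H/4 = 0.859/12 + 0.094/4 = 0.09508333 kmol
Per kg fuel: N2 = O2*3.76*22.4 = 0.09508333*3.76*22.4 = 8.00830 Nm^3
Total per kg = 1.60347 + 1.05280 + 8.00830 = 10.66457 Nm^3
Total = 10.66457 * 3.8 = 40.53 Nm^3


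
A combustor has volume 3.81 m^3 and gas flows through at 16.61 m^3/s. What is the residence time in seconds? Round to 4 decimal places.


tau = V / Q_flow
tau = 3.81 / 16.61 = 0.2294 s


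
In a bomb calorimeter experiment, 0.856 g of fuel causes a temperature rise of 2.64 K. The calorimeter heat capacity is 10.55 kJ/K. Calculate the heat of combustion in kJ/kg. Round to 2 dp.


Hc = C_cal * delta_T / m_fuel
Q_released = 10.55 * 2.64 = 27.8520 kJ
m_fuel = 0.856 g = 0.856/1000 kg = 0.000856 kg
Hc = 27.8520 / 0.000856 = 32537.38 kJ/kg


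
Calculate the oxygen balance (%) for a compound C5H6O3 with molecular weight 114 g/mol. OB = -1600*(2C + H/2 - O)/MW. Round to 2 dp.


OB = -1600 * (2C + H/2 - O) / MW
Inner = 2*5 + 6/2 - 3 = 10.00
OB = -1600 * 10.00 / 114 = -140.35%


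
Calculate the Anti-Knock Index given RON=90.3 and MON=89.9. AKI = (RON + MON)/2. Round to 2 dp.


AKI = (RON + MON) / 2
AKI = (90.3 + 89.9) / 2
AKI = 180.2 / 2 = 90.10


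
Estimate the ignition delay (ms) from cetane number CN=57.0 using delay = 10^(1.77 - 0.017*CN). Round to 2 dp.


delay = 10^(1.77 - 0.017*CN)
Exponent = 1.77 - 0.017*57.0 = 0.8010
delay = 10^0.8010 = 6.32 ms


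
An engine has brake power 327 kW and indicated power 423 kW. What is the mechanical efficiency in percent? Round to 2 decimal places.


eta_mech = (BP / IP) * 100
Ratio = 327 / 423 = 0.7730
eta_mech = 0.7730 * 100 = 77.30%


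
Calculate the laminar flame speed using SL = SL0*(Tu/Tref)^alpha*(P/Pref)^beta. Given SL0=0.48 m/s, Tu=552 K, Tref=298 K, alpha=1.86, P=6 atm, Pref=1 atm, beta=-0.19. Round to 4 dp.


SL = SL0 * (Tu/Tref)^alpha * (P/Pref)^beta
T ratio = 552/298 = 1.85234899
(T ratio)^alpha = 1.85234899^1.86 = 3.147491
(P/Pref)^beta = 6^(-0.19) = 0.711461
SL = 0.48 * 3.147491 * 0.711461 = 1.0749 m/s


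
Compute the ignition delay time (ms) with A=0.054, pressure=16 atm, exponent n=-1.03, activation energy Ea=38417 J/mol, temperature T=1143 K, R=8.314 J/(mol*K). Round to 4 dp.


tau = A * P^n * exp(Ea/(R*T))
P^n = 16^(-1.03) = 0.05751173
Ea/(R*T) = 38417/(8.314*1143) = 4.042660
exp(Ea/(R*T)) = 56.977691
tau = 0.054 * 0.05751173 * 56.977691 = 0.1770 ms


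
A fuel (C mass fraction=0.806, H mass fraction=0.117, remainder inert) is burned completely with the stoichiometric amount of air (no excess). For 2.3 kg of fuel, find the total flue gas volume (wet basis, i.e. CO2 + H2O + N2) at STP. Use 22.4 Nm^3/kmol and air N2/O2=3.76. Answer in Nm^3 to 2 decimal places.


Per kg fuel: CO2 = (C/12 kmol)*22.4 = (0.806/12)*22.4 = 1.50453 Nm^3
Per kg fuel: H2O = (H/2 kmol)*22.4 = (0.117/2)*22.4 = 1.31040 Nm^3
O2 needed per kg fuel = C/12 + H/4 = 0.806/12 + 0.117/4 = 0.09641667 kmol
Per kg fuel: N2 = O2*3.76*22.4 = 0.09641667*3.76*22.4 = 8.12060 Nm^3
Total per kg = 1.50453 + 1.31040 + 8.12060 = 10.93553 Nm^3
Total = 10.93553 * 2.3 = 25.15 Nm^3


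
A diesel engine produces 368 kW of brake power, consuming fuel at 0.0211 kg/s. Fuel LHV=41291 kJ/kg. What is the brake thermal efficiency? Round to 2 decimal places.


eta_BTE = (BP / (mf * LHV)) * 100
Denominator = 0.0211 * 41291 = 871.2401 kW
eta_BTE = (368 / 871.2401) * 100 = 42.24%


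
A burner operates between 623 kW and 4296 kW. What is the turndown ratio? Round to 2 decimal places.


TDR = Q_max / Q_min
TDR = 4296 / 623 = 6.90


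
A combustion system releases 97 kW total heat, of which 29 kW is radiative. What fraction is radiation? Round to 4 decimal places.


f_rad = Q_rad / Q_total
f_rad = 29 / 97 = 0.2990


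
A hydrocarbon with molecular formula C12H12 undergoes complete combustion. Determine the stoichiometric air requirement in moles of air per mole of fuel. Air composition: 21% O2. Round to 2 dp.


Balanced combustion: C12H12 + 15 O2 -> 12 CO2 + 6 H2O
O2 needed = C + H/4 = 12 + 12/4 = 15.00 moles
Air moles = O2 / 0.21 = 15.00 / 0.21 = 71.43 moles air


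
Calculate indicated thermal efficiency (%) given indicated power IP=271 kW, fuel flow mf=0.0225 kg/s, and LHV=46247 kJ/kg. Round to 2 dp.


eta_ith = (IP / (mf * LHV)) * 100
Denominator = 0.0225 * 46247 = 1040.5575 kW
eta_ith = (271 / 1040.5575) * 100 = 26.04%


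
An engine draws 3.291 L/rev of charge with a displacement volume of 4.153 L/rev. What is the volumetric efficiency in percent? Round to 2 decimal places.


eta_v = (V_actual / V_disp) * 100
Ratio = 3.291 / 4.153 = 0.7924
eta_v = 0.7924 * 100 = 79.24%


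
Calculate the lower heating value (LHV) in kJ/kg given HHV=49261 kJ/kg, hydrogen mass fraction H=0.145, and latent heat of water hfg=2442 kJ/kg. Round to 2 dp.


LHV = HHV - hfg * 9 * H
Water correction = 2442 * 9 * 0.145 = 3186.810 kJ/kg
LHV = 49261 - 3186.810 = 46074.19 kJ/kg


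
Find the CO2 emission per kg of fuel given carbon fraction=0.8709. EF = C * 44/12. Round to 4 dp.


EF = C_frac * (M_CO2 / M_C)
EF = 0.8709 * (44/12)
EF = 0.8709 * 3.666667 = 3.1933 kg_CO2/kg_fuel


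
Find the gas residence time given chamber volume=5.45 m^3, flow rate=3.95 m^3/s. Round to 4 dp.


tau = V / Q_flow
tau = 5.45 / 3.95 = 1.3797 s


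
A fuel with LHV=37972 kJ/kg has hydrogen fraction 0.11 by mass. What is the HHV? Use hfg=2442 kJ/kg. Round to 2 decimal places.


HHV = LHV + hfg * 9 * H
Water addition = 2442 * 9 * 0.11 = 2417.580 kJ/kg
HHV = 37972 + 2417.580 = 40389.58 kJ/kg


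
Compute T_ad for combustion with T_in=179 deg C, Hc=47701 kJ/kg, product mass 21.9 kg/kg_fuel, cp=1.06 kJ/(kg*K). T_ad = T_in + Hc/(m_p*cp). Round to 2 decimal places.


T_ad = T_in + Hc / (m_p * cp)
Denominator = 21.9 * 1.06 = 23.2140
Temperature rise = 47701 / 23.2140 = 2054.84 K
T_ad = 179 + 2054.84 = 2233.84 deg C


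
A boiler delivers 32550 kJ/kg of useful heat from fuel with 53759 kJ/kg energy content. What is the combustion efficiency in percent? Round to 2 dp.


Efficiency = (Q_useful / Q_fuel) * 100
Efficiency = (32550 / 53759) * 100
Efficiency = 0.6055 * 100 = 60.55%


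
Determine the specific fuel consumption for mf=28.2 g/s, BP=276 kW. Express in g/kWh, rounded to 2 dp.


SFC = (mf / BP) * 3600
Rate = 28.2 / 276 = 0.102174 g/(s*kW)
SFC = 0.102174 * 3600 = 367.83 g/kWh


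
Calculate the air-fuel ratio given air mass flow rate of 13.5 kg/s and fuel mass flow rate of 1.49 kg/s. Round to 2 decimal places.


AFR = m_air / m_fuel
AFR = 13.5 / 1.49 = 9.06


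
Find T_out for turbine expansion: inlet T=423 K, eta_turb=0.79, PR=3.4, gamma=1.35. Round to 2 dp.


T_out = T_in * (1 - eta * (1 - PR^(-(gamma-1)/gamma)))
Exponent = -(1.35-1)/1.35 = -0.25925926
PR^exp = 3.4^(-0.25925926) = 0.72813041
Factor = 1 - 0.79*(1 - 0.72813041) = 0.78522302
T_out = 423 * 0.78522302 = 332.15 K


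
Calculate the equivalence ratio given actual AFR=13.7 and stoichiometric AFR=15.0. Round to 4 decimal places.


phi = AFR_stoich / AFR_actual
phi = 15.0 / 13.7 = 1.0949


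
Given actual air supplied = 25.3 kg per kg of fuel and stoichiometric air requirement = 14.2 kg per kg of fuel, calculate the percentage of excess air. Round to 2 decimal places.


Excess air = actual - stoichiometric = 25.3 - 14.2 = 11.10 kg/kg fuel
Excess air % = (excess / stoich) * 100 = (11.10 / 14.2) * 100 = 78.17%


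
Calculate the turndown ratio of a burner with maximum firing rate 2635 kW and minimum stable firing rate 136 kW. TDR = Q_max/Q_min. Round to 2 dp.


TDR = Q_max / Q_min
TDR = 2635 / 136 = 19.38


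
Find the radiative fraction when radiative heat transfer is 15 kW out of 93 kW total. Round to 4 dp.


f_rad = Q_rad / Q_total
f_rad = 15 / 93 = 0.1613


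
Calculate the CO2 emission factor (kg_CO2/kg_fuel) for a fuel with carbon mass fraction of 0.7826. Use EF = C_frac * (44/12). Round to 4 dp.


EF = C_frac * (M_CO2 / M_C)
EF = 0.7826 * (44/12)
EF = 0.7826 * 3.666667 = 2.8695 kg_CO2/kg_fuel


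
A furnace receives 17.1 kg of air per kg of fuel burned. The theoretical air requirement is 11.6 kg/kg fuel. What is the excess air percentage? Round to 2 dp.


Excess air = actual - stoichiometric = 17.1 - 11.6 = 5.50 kg/kg fuel
Excess air % = (excess / stoich) * 100 = (5.50 / 11.6) * 100 = 47.41%


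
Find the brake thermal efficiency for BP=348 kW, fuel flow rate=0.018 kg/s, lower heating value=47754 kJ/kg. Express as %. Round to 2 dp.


eta_BTE = (BP / (mf * LHV)) * 100
Denominator = 0.018 * 47754 = 859.5720 kW
eta_BTE = (348 / 859.5720) * 100 = 40.49%


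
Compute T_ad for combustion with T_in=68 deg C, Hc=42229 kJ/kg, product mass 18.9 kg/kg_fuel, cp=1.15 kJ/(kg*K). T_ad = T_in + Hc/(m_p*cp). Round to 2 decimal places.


T_ad = T_in + Hc / (m_p * cp)
Denominator = 18.9 * 1.15 = 21.7350
Temperature rise = 42229 / 21.7350 = 1942.90 K
T_ad = 68 + 1942.90 = 2010.90 deg C


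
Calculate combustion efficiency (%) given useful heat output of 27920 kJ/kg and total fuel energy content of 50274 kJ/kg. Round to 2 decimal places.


Efficiency = (Q_useful / Q_fuel) * 100
Efficiency = (27920 / 50274) * 100
Efficiency = 0.5554 * 100 = 55.54%


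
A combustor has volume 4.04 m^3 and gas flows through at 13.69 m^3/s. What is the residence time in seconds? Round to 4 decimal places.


tau = V / Q_flow
tau = 4.04 / 13.69 = 0.2951 s
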